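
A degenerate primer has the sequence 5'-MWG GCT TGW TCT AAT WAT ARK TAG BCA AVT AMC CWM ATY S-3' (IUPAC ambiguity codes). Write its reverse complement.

5'-SRATKWGGKTABTTGVCTAMYTATWATTAGAWCAAGCCWK-3'

Standard pairs A↔T, G↔C; ambiguity codes pair R↔Y, M↔K, W↔W, S↔S, B↔V. Complement (KWCCGAACWAGATTAWTATYMATCVGTTBATKGGWKTARS), then reverse for 5'→3'.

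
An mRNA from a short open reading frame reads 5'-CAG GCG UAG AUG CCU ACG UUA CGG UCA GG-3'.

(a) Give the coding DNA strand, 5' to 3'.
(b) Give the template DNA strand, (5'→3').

(a) The coding strand matches the mRNA with U→T.
(b) The template strand is the reverse complement of the coding strand.

(a) 5'-CAGGCGTAGATGCCTACGTTACGGTCAGG-3'
(b) 5'-CCTGACCGTAACGTAGGCATCTACGCCTG-3'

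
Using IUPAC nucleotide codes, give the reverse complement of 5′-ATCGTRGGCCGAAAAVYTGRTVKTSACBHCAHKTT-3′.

Standard pairs A↔T, G↔C; ambiguity codes pair R↔Y, K↔M, S↔S, B↔V, H↔D. Complement (TAGCAYCCGGCTTTTBRACYABMASTGVDGTDMAA), then reverse for 5'→3'.

5'-AAMDTGDVGTSAMBAYCARBTTTTCGGCCYACGAT-3'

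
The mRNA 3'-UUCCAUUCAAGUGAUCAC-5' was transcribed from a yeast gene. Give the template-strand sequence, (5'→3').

5′-AAGGTAAGTTCACTAGTG-3′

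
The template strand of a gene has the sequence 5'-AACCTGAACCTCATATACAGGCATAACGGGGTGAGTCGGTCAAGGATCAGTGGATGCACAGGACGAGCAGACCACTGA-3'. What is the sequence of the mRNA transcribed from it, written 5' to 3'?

5'-UCAGUGGUCUGCUCGUCCUGUGCAUCCACUGAUCCUUGACCGACUCACCCCGUUAUGCCUGUAUAUGAGGUUCAGGUU-3'

RNA polymerase reads the template 3'→5' and synthesizes mRNA 5'→3' by base-pairing (A→U, T→A, G↔C). The complement of the template is TTGGACTTGGAGTATATGTCCGTATTGCCCCACTCAGCCAGTTCCTAGTCACCTACGTGTCCTGCTCGTCTGGTGACT; antiparallel, so 5'→3' the coding strand is TCAGTGGTCTGCTCGTCCTGTGCATCCACTGATCCTTGACCGACTCACCCCGTTATGCCTGTATATGAGGTTCAGGTT. Replace T with U for the mRNA.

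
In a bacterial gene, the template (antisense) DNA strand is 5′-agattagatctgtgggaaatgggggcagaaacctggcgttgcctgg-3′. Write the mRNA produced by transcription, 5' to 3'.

RNA polymerase reads the template 3'→5' and synthesizes mRNA 5'→3' by base-pairing (A→U, T→A, G↔C). The complement of the template is TCTAATCTAGACACCCTTTACCCCCGTCTTTGGACCGCAACGGACC; antiparallel, so 5'→3' the coding strand is CCAGGCAACGCCAGGTTTCTGCCCCCATTTCCCACAGATCTAATCT. Replace T with U for the mRNA.

5'-CCAGGCAACGCCAGGUUUCUGCCCCCAUUUCCCACAGAUCUAAUCU-3'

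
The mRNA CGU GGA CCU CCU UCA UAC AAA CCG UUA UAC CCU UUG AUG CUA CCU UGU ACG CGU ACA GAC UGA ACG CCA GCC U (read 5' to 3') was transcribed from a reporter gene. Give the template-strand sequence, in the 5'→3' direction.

Replace U with T to get the coding DNA strand: CGTGGACCTCCTTCATACAAACCGTTATACCCTTTGATGCTACCTTGTACGCGTACAGACTGAACGCCAGCCT. The template strand is its reverse complement (complement GCACCTGGAGGAAGTATGTTTGGCAATATGGGAAACTACGATGGAACATGCGCATGTCTGACTTGCGGTCGGA, then reverse).

5'-AGGCTGGCGTTCAGTCTGTACGCGTACAAGGTAGCATCAAAGGGTATAACGGTTTGTATGAAGGAGGTCCACG-3'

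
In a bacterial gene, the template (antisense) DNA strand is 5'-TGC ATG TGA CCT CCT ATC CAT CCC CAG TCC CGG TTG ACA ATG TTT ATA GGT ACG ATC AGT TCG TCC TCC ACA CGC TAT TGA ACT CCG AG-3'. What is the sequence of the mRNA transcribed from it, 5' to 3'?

RNA polymerase reads the template 3'→5' and synthesizes mRNA 5'→3' by base-pairing (A→U, T→A, G↔C). The complement of the template is ACGTACACTGGAGGATAGGTAGGGGTCAGGGCCAACTGTTACAAATATCCATGCTAGTCAAGCAGGAGGTGTGCGATAACTTGAGGCTC; antiparallel, so 5'→3' the coding strand is CTCGGAGTTCAATAGCGTGTGGAGGACGAACTGATCGTACCTATAAACATTGTCAACCGGGACTGGGGATGGATAGGAGGTCACATGCA. Replace T with U for the mRNA.

5'-CUCGGAGUUCAAUAGCGUGUGGAGGACGAACUGAUCGUACCUAUAAACAUUGUCAACCGGGACUGGGGAUGGAUAGGAGGUCACAUGCA-3'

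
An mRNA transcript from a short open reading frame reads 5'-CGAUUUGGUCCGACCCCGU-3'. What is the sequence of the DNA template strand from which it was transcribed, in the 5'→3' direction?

5'-ACGGGGTCGGACCAAATCG-3'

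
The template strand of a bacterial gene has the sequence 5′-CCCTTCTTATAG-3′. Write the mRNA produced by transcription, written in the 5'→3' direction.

RNA polymerase reads the template 3'→5' and synthesizes mRNA 5'→3' by base-pairing (A→U, T→A, G↔C). The complement of the template is GGGAAGAATATC; antiparallel, so 5'→3' the coding strand is CTATAAGAAGGG. Replace T with U for the mRNA.

5′-CUAUAAGAAGGG-3′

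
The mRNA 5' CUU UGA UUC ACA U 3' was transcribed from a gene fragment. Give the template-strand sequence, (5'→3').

5'-ATGTGAATCAAAG-3'

Replace U with T to get the coding DNA strand: CTTTGATTCACAT. The template strand is its reverse complement (complement GAAACTAAGTGTA, then reverse).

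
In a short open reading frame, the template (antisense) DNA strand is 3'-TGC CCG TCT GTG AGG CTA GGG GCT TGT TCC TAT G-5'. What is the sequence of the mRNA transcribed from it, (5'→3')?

Reading the template 3'→5' as shown, RNA polymerase pairs each base (A→U, T→A, G↔C) to build mRNA 5'→3' directly.

5'-ACGGGCAGACACUCCGAUCCCCGAACAAGGAUAC-3'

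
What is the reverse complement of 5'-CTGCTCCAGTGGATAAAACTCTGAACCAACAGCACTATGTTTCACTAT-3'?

5′-ATAGTGAAACATAGTGCTGTTGGTTCAGAGTTTTATCCACTGGAGCAG-3′

Reading the sequence 3'→5' and pairing each base (A↔T, G↔C) gives the reverse complement directly.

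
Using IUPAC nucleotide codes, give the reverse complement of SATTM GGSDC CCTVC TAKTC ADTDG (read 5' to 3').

5'-CHAHTGAMTAGBAGGGHSCCKAATS-3'

Standard pairs A↔T, G↔C; ambiguity codes pair M↔K, S↔S, D↔H, V↔B. Complement (STAAKCCSHGGGABGATMAGTHAHC), then reverse for 5'→3'.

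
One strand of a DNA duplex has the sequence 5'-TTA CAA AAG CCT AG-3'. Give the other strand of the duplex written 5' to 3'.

5'-CTAGGCTTTTGTAA-3'

The complement of TTACAAAAGCCTAG is AATGTTTTCGGATC (A↔T, G↔C). DNA strands are antiparallel, so the complementary strand runs 3'→5'; reversing gives the 5'→3' form.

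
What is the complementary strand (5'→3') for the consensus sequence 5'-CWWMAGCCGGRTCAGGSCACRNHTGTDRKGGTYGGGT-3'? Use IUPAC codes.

Standard pairs A↔T, G↔C; ambiguity codes pair R↔Y, M↔K, W↔W, S↔S, D↔H, N↔N. Complement (GWWKTCGGCCYAGTCCSGTGYNDACAHYMCCARCCCA), then reverse for 5'→3'.

5′-ACCCRACCMYHACADNYGTGSCCTGAYCCGGCTKWWG-3′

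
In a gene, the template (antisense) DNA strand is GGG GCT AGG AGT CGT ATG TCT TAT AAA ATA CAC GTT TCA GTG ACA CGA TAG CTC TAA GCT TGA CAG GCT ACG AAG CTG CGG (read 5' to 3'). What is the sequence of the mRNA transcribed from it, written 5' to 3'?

5'-CCGCAGCUUCGUAGCCUGUCAAGCUUAGAGCUAUCGUGUCACUGAAACGUGUAUUUUAUAAGACAUACGACUCCUAGCCCC-3'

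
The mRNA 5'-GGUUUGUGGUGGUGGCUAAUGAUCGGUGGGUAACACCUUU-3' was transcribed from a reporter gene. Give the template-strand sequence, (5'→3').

Replace U with T to get the coding DNA strand: GGTTTGTGGTGGTGGCTAATGATCGGTGGGTAACACCTTT. The template strand is its reverse complement (complement CCAAACACCACCACCGATTACTAGCCACCCATTGTGGAAA, then reverse).

5′-AAAGGTGTTACCCACCGATCATTAGCCACCACCACAAACC-3′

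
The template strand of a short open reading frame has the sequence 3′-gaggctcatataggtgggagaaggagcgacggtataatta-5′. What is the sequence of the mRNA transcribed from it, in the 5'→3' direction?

5'-CUCCGAGUAUAUCCACCCUCUUCCUCGCUGCCAUAUUAAU-3'

Reading the template 3'→5' as shown, RNA polymerase pairs each base (A→U, T→A, G↔C) to build mRNA 5'→3' directly.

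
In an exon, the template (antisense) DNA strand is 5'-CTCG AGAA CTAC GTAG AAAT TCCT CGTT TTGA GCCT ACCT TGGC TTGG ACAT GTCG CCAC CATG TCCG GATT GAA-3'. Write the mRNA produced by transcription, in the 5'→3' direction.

RNA polymerase reads the template 3'→5' and synthesizes mRNA 5'→3' by base-pairing (A→U, T→A, G↔C). The complement of the template is GAGCTCTTGATGCATCTTTAAGGAGCAAAACTCGGATGGAACCGAACCTGTACAGCGGTGGTACAGGCCTAACTT; antiparallel, so 5'→3' the coding strand is TTCAATCCGGACATGGTGGCGACATGTCCAAGCCAAGGTAGGCTCAAAACGAGGAATTTCTACGTAGTTCTCGAG. Replace T with U for the mRNA.

5'-UUCAAUCCGGACAUGGUGGCGACAUGUCCAAGCCAAGGUAGGCUCAAAACGAGGAAUUUCUACGUAGUUCUCGAG-3'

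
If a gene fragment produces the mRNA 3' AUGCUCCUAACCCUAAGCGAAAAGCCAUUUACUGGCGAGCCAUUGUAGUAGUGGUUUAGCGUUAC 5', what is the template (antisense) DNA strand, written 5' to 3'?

5'-TACGAGGATTGGGATTCGCTTTTCGGTAAATGACCGCTCGGTAACATCATCACCAAATCGCAATG-3'

Written 5'→3' the mRNA is CAUUGCGAUUUGGUGAUGAUGUUACCGAGCGGUCAUUUACCGAAAAGCGAAUCCCAAUCCUCGUA, so the coding DNA strand is CATTGCGATTTGGTGATGATGTTACCGAGCGGTCATTTACCGAAAAGCGAATCCCAATCCTCGTA. The template is its reverse complement.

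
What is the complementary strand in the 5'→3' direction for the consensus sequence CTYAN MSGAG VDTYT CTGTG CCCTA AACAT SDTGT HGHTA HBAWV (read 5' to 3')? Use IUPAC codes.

Standard pairs A↔T, G↔C; ambiguity codes pair Y↔R, M↔K, W↔W, S↔S, B↔V, D↔H, N↔N. Complement (GARTNKSCTCBHARAGACACGGGATTTGTASHACADCDATDVTWB), then reverse for 5'→3'.

5'-BWTVDTADCDACAHSATGTTTAGGGCACAGARAHBCTCSKNTRAG-3'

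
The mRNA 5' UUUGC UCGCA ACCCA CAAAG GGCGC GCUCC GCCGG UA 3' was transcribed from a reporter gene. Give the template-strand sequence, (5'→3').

Replace U with T to get the coding DNA strand: TTTGCTCGCAACCCACAAAGGGCGCGCTCCGCCGGTA. The template strand is its reverse complement (complement AAACGAGCGTTGGGTGTTTCCCGCGCGAGGCGGCCAT, then reverse).

5'-TACCGGCGGAGCGCGCCCTTTGTGGGTTGCGAGCAAA-3'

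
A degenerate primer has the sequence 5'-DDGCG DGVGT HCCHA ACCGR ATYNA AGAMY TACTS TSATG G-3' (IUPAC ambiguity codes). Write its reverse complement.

Standard pairs A↔T, G↔C; ambiguity codes pair R↔Y, M↔K, S↔S, D↔H, V↔B, N↔N. Complement (HHCGCHCBCADGGDTTGGCYTARNTTCTKRATGASASTACC), then reverse for 5'→3'.

5'-CCATSASAGTARKTCTTNRATYCGGTTDGGDACBCHCGCHH-3'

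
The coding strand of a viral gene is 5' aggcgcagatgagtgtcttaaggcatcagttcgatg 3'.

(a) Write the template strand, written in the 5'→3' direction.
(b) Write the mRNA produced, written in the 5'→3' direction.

(a) The template strand is the reverse complement of the coding strand: complement TCCGCGTCTACTCACAGAATTCCGTAGTCAAGCTAC, then reverse.
(b) mRNA matches the coding strand with T→U.

(a) 5'-CATCGAACTGATGCCTTAAGACACTCATCTGCGCCT-3'
(b) 5'-AGGCGCAGAUGAGUGUCUUAAGGCAUCAGUUCGAUG-3'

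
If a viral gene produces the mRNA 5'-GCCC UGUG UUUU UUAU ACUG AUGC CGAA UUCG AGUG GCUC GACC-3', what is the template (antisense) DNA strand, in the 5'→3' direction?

Replace U with T to get the coding DNA strand: GCCCTGTGTTTTTTATACTGATGCCGAATTCGAGTGGCTCGACC. The template strand is its reverse complement (complement CGGGACACAAAAAATATGACTACGGCTTAAGCTCACCGAGCTGG, then reverse).

5'-GGTCGAGCCACTCGAATTCGGCATCAGTATAAAAAACACAGGGC-3'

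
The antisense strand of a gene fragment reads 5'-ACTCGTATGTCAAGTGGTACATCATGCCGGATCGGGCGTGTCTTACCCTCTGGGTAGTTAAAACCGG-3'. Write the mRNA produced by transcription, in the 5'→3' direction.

5'-CCGGUUUUAACUACCCAGAGGGUAAGACACGCCCGAUCCGGCAUGAUGUACCACUUGACAUACGAGU-3'

The mRNA has the sequence of the coding strand (reverse complement of the template) with T→U. Reverse complement of ACTCGTATGTCAAGTGGTACATCATGCCGGATCGGGCGTGTCTTACCCTCTGGGTAGTTAAAACCGG is CCGGTTTTAACTACCCAGAGGGTAAGACACGCCCGATCCGGCATGATGTACCACTTGACATACGAGT; then T→U.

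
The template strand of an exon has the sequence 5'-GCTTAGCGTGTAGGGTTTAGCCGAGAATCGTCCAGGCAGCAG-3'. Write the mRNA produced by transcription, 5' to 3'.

5'-CUGCUGCCUGGACGAUUCUCGGCUAAACCCUACACGCUAAGC-3'

The mRNA has the sequence of the coding strand (reverse complement of the template) with T→U. Reverse complement of GCTTAGCGTGTAGGGTTTAGCCGAGAATCGTCCAGGCAGCAG is CTGCTGCCTGGACGATTCTCGGCTAAACCCTACACGCTAAGC; then T→U.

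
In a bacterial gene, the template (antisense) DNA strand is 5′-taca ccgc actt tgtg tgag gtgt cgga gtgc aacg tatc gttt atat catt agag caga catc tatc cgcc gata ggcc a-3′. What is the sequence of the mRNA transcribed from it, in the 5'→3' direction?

RNA polymerase reads the template 3'→5' and synthesizes mRNA 5'→3' by base-pairing (A→U, T→A, G↔C). The complement of the template is ATGTGGCGTGAAACACACTCCACAGCCTCACGTTGCATAGCAAATATAGTAATCTCGTCTGTAGATAGGCGGCTATCCGGT; antiparallel, so 5'→3' the coding strand is TGGCCTATCGGCGGATAGATGTCTGCTCTAATGATATAAACGATACGTTGCACTCCGACACCTCACACAAAGTGCGGTGTA. Replace T with U for the mRNA.

5'-UGGCCUAUCGGCGGAUAGAUGUCUGCUCUAAUGAUAUAAACGAUACGUUGCACUCCGACACCUCACACAAAGUGCGGUGUA-3'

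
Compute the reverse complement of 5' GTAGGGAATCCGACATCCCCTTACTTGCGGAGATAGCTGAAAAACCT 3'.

5'-AGGTTTTTCAGCTATCTCCGCAAGTAAGGGGATGTCGGATTCCCTAC-3'

Reading the sequence 3'→5' and pairing each base (A↔T, G↔C) gives the reverse complement directly.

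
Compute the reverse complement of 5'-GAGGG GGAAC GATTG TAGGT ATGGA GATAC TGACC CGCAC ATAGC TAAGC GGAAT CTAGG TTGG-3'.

5'-CCAACCTAGATTCCGCTTAGCTATGTGCGGGTCAGTATCTCCATACCTACAATCGTTCCCCCTC-3'

Complement each base (A↔T, G↔C): CTCCCCCTTGCTAACATCCATACCTCTATGACTGGGCGTGTATCGATTCGCCTTAGATCCAACC. Then reverse.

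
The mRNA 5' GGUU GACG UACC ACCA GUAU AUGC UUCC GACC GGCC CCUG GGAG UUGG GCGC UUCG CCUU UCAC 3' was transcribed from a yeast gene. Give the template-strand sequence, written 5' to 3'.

Replace U with T to get the coding DNA strand: GGTTGACGTACCACCAGTATATGCTTCCGACCGGCCCCTGGGAGTTGGGCGCTTCGCCTTTCAC. The template strand is its reverse complement (complement CCAACTGCATGGTGGTCATATACGAAGGCTGGCCGGGGACCCTCAACCCGCGAAGCGGAAAGTG, then reverse).

5'-GTGAAAGGCGAAGCGCCCAACTCCCAGGGGCCGGTCGGAAGCATATACTGGTGGTACGTCAACC-3'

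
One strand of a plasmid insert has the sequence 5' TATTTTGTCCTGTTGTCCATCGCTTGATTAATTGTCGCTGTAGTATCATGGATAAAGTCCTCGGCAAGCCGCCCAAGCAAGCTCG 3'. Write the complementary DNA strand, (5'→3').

5′-CGAGCTTGCTTGGGCGGCTTGCCGAGGACTTTATCCATGATACTACAGCGACAATTAATCAAGCGATGGACAACAGGACAAAATA-3′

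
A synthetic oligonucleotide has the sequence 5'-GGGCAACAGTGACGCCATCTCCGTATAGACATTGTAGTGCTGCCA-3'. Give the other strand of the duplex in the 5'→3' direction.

5'-TGGCAGCACTACAATGTCTATACGGAGATGGCGTCACTGTTGCCC-3'

Pairing A↔T and G↔C gives CCCGTTGTCACTGCGGTAGAGGCATATCTGTAACATCACGACGGT, running 3'→5'. Reverse for the 5'→3' convention.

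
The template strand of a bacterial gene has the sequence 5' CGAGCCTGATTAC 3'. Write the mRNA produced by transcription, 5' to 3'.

5'-GUAAUCAGGCUCG-3'

The mRNA has the sequence of the coding strand (reverse complement of the template) with T→U. Reverse complement of CGAGCCTGATTAC is GTAATCAGGCTCG; then T→U.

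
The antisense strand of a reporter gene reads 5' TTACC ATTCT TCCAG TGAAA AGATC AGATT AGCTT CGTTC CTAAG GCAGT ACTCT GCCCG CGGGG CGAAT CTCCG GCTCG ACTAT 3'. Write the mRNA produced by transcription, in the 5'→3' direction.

The mRNA has the sequence of the coding strand (reverse complement of the template) with T→U. Reverse complement of TTACCATTCTTCCAGTGAAAAGATCAGATTAGCTTCGTTCCTAAGGCAGTACTCTGCCCGCGGGGCGAATCTCCGGCTCGACTAT is ATAGTCGAGCCGGAGATTCGCCCCGCGGGCAGAGTACTGCCTTAGGAACGAAGCTAATCTGATCTTTTCACTGGAAGAATGGTAA; then T→U.

5'-AUAGUCGAGCCGGAGAUUCGCCCCGCGGGCAGAGUACUGCCUUAGGAACGAAGCUAAUCUGAUCUUUUCACUGGAAGAAUGGUAA-3'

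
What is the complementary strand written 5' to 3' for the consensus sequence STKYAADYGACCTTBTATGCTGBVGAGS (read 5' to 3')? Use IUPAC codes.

5′-SCTCBVCAGCATAVAAGGTCRHTTRMAS-3′

Standard pairs A↔T, G↔C; ambiguity codes pair Y↔R, K↔M, S↔S, B↔V, D↔H. Complement (SAMRTTHRCTGGAAVATACGACVBCTCS), then reverse for 5'→3'.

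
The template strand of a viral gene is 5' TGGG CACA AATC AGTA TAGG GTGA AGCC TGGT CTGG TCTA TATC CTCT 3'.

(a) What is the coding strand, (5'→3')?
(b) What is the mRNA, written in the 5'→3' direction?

(a) 5'-AGAGGATATAGACCAGACCAGGCTTCACCCTATACTGATTTGTGCCCA-3'
(b) 5'-AGAGGAUAUAGACCAGACCAGGCUUCACCCUAUACUGAUUUGUGCCCA-3'

(a) The coding strand is the reverse complement of the template: complement ACCCGTGTTTAGTCATATCCCACTTCGGACCAGACCAGATATAGGAGA, then reverse.
(b) mRNA has the coding-strand sequence with T→U.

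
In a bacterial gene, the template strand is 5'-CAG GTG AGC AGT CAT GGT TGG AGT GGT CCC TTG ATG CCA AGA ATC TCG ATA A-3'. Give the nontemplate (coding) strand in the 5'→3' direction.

The coding strand is complementary and antiparallel to the template: take the complement (A↔T, G↔C) and reverse.

5'-TTATCGAGATTCTTGGCATCAAGGGACCACTCCAACCATGACTGCTCACCTG-3'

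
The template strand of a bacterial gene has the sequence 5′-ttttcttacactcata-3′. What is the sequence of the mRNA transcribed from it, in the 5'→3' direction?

The mRNA has the sequence of the coding strand (reverse complement of the template) with T→U. Reverse complement of TTTTCTTACACTCATA is TATGAGTGTAAGAAAA; then T→U.

5'-UAUGAGUGUAAGAAAA-3'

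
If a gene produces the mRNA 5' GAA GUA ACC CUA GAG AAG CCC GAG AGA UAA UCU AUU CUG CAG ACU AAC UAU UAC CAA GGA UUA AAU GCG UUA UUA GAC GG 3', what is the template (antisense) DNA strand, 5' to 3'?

Replace U with T to get the coding DNA strand: GAAGTAACCCTAGAGAAGCCCGAGAGATAATCTATTCTGCAGACTAACTATTACCAAGGATTAAATGCGTTATTAGACGG. The template strand is its reverse complement (complement CTTCATTGGGATCTCTTCGGGCTCTCTATTAGATAAGACGTCTGATTGATAATGGTTCCTAATTTACGCAATAATCTGCC, then reverse).

5'-CCGTCTAATAACGCATTTAATCCTTGGTAATAGTTAGTCTGCAGAATAGATTATCTCTCGGGCTTCTCTAGGGTTACTTC-3'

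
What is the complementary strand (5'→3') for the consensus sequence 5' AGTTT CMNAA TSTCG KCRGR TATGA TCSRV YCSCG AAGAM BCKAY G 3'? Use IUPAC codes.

5'-CRTMGVKTCTTCGSGRBYSGATCATAYCYGMCGASATTNKGAAACT-3'

Standard pairs A↔T, G↔C; ambiguity codes pair R↔Y, M↔K, S↔S, B↔V, N↔N. Complement (TCAAAGKNTTASAGCMGYCYATACTAGSYBRGSGCTTCTKVGMTRC), then reverse for 5'→3'.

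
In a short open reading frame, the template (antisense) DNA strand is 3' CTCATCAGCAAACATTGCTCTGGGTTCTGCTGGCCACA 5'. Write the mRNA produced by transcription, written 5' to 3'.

5′-GAGUAGUCGUUUGUAACGAGACCCAAGACGACCGGUGU-3′

Reading the template 3'→5' as shown, RNA polymerase pairs each base (A→U, T→A, G↔C) to build mRNA 5'→3' directly.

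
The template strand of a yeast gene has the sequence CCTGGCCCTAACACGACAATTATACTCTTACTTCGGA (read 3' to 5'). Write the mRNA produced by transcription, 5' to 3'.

Reading the template 3'→5' as shown, RNA polymerase pairs each base (A→U, T→A, G↔C) to build mRNA 5'→3' directly.

5'-GGACCGGGAUUGUGCUGUUAAUAUGAGAAUGAAGCCU-3'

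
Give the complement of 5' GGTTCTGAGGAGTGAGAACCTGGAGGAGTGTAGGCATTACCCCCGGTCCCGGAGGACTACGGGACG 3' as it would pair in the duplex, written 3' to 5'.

Base-pairing A↔T, G↔C gives the complement. The complementary strand is antiparallel, so paired with a 5'→3' strand it runs 3'→5'.

3′-CCAAGACTCCTCACTCTTGGACCTCCTCACATCCGTAATGGGGGCCAGGGCCTCCTGATGCCCTGC-5′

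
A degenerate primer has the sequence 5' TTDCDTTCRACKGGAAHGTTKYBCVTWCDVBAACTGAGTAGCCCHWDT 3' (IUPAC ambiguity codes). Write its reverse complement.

Standard pairs A↔T, G↔C; ambiguity codes pair R↔Y, K↔M, W↔W, B↔V, D↔H. Complement (AAHGHAAGYTGMCCTTDCAAMRVGBAWGHBVTTGACTCATCGGGDWHA), then reverse for 5'→3'.

5'-AHWDGGGCTACTCAGTTVBHGWABGVRMAACDTTCCMGTYGAAHGHAA-3'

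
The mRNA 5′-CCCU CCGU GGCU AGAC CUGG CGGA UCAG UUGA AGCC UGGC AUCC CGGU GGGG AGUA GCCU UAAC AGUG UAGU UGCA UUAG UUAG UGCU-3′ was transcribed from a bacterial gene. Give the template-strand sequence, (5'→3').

5'-AGCACTAACTAATGCAACTACACTGTTAAGGCTACTCCCCACCGGGATGCCAGGCTTCAACTGATCCGCCAGGTCTAGCCACGGAGGG-3'

Replace U with T to get the coding DNA strand: CCCTCCGTGGCTAGACCTGGCGGATCAGTTGAAGCCTGGCATCCCGGTGGGGAGTAGCCTTAACAGTGTAGTTGCATTAGTTAGTGCT. The template strand is its reverse complement (complement GGGAGGCACCGATCTGGACCGCCTAGTCAACTTCGGACCGTAGGGCCACCCCTCATCGGAATTGTCACATCAACGTAATCAATCACGA, then reverse).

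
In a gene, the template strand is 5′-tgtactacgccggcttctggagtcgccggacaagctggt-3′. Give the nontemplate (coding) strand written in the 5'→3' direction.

5'-ACCAGCTTGTCCGGCGACTCCAGAAGCCGGCGTAGTACA-3'

The coding strand is complementary and antiparallel to the template: take the complement (A↔T, G↔C) and reverse.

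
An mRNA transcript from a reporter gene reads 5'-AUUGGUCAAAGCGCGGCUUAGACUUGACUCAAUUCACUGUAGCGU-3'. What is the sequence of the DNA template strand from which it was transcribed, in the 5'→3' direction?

Replace U with T to get the coding DNA strand: ATTGGTCAAAGCGCGGCTTAGACTTGACTCAATTCACTGTAGCGT. The template strand is its reverse complement (complement TAACCAGTTTCGCGCCGAATCTGAACTGAGTTAAGTGACATCGCA, then reverse).

5'-ACGCTACAGTGAATTGAGTCAAGTCTAAGCCGCGCTTTGACCAAT-3'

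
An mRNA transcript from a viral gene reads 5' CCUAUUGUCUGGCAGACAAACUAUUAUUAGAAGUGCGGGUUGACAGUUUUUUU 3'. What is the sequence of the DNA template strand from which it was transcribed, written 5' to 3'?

5'-AAAAAAACTGTCAACCCGCACTTCTAATAATAGTTTGTCTGCCAGACAATAGG-3'

Replace U with T to get the coding DNA strand: CCTATTGTCTGGCAGACAAACTATTATTAGAAGTGCGGGTTGACAGTTTTTTT. The template strand is its reverse complement (complement GGATAACAGACCGTCTGTTTGATAATAATCTTCACGCCCAACTGTCAAAAAAA, then reverse).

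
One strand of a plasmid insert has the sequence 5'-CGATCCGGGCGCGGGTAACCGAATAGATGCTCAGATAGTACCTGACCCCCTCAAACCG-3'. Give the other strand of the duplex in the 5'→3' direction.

Pairing A↔T and G↔C gives GCTAGGCCCGCGCCCATTGGCTTATCTACGAGTCTATCATGGACTGGGGGAGTTTGGC, running 3'→5'. Reverse for the 5'→3' convention.

5'-CGGTTTGAGGGGGTCAGGTACTATCTGAGCATCTATTCGGTTACCCGCGCCCGGATCG-3'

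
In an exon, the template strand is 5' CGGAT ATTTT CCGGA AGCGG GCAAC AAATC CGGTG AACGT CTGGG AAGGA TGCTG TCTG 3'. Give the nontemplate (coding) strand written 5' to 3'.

5'-CAGACAGCATCCTTCCCAGACGTTCACCGGATTTGTTGCCCGCTTCCGGAAAATATCCG-3'

The coding strand is complementary and antiparallel to the template: take the complement (A↔T, G↔C) and reverse.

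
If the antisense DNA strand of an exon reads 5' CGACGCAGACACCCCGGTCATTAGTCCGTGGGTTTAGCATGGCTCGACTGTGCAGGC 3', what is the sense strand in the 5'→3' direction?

The coding strand is complementary and antiparallel to the template: take the complement (A↔T, G↔C) and reverse.

5′-GCCTGCACAGTCGAGCCATGCTAAACCCACGGACTAATGACCGGGGTGTCTGCGTCG-3′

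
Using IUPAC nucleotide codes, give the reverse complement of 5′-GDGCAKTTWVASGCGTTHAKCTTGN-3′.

5'-NCAAGMTDAACGCSTBWAAMTGCHC-3'

Standard pairs A↔T, G↔C; ambiguity codes pair K↔M, W↔W, S↔S, D↔H, V↔B, N↔N. Complement (CHCGTMAAWBTSCGCAADTMGAACN), then reverse for 5'→3'.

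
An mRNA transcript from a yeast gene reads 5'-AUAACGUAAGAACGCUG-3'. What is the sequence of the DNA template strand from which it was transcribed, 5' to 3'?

5'-CAGCGTTCTTACGTTAT-3'

Replace U with T to get the coding DNA strand: ATAACGTAAGAACGCTG. The template strand is its reverse complement (complement TATTGCATTCTTGCGAC, then reverse).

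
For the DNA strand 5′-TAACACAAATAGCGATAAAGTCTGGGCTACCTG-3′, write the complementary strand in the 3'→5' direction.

Base-pairing A↔T, G↔C gives the complement. The complementary strand is antiparallel, so paired with a 5'→3' strand it runs 3'→5'.

3'-ATTGTGTTTATCGCTATTTCAGACCCGATGGAC-5'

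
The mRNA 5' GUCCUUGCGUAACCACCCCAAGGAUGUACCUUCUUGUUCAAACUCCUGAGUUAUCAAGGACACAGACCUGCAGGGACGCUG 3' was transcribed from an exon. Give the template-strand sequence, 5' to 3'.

5′-CAGCGTCCCTGCAGGTCTGTGTCCTTGATAACTCAGGAGTTTGAACAAGAAGGTACATCCTTGGGGTGGTTACGCAAGGAC-3′

Replace U with T to get the coding DNA strand: GTCCTTGCGTAACCACCCCAAGGATGTACCTTCTTGTTCAAACTCCTGAGTTATCAAGGACACAGACCTGCAGGGACGCTG. The template strand is its reverse complement (complement CAGGAACGCATTGGTGGGGTTCCTACATGGAAGAACAAGTTTGAGGACTCAATAGTTCCTGTGTCTGGACGTCCCTGCGAC, then reverse).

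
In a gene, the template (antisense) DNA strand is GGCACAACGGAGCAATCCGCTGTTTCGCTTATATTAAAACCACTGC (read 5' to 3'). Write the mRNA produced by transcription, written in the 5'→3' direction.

RNA polymerase reads the template 3'→5' and synthesizes mRNA 5'→3' by base-pairing (A→U, T→A, G↔C). The complement of the template is CCGTGTTGCCTCGTTAGGCGACAAAGCGAATATAATTTTGGTGACG; antiparallel, so 5'→3' the coding strand is GCAGTGGTTTTAATATAAGCGAAACAGCGGATTGCTCCGTTGTGCC. Replace T with U for the mRNA.

5'-GCAGUGGUUUUAAUAUAAGCGAAACAGCGGAUUGCUCCGUUGUGCC-3'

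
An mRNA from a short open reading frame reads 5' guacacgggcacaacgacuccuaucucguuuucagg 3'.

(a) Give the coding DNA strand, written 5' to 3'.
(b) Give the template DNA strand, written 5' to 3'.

(a) The coding strand matches the mRNA with U→T.
(b) The template strand is the reverse complement of the coding strand.

(a) 5′-GTACACGGGCACAACGACTCCTATCTCGTTTTCAGG-3′
(b) 5'-CCTGAAAACGAGATAGGAGTCGTTGTGCCCGTGTAC-3'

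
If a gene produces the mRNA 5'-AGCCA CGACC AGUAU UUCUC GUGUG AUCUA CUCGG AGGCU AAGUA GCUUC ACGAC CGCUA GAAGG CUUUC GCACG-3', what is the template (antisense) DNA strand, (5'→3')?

5'-CGTGCGAAAGCCTTCTAGCGGTCGTGAAGCTACTTAGCCTCCGAGTAGATCACACGAGAAATACTGGTCGTGGCT-3'

Replace U with T to get the coding DNA strand: AGCCACGACCAGTATTTCTCGTGTGATCTACTCGGAGGCTAAGTAGCTTCACGACCGCTAGAAGGCTTTCGCACG. The template strand is its reverse complement (complement TCGGTGCTGGTCATAAAGAGCACACTAGATGAGCCTCCGATTCATCGAAGTGCTGGCGATCTTCCGAAAGCGTGC, then reverse).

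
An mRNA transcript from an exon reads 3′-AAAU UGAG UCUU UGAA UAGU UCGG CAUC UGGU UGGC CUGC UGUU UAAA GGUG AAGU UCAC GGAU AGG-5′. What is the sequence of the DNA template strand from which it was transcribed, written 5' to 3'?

5'-TTTAACTCAGAAACTTATCAAGCCGTAGACCAACCGGACGACAAATTTCCACTTCAAGTGCCTATCC-3'

Written 5'→3' the mRNA is GGAUAGGCACUUGAAGUGGAAAUUUGUCGUCCGGUUGGUCUACGGCUUGAUAAGUUUCUGAGUUAAA, so the coding DNA strand is GGATAGGCACTTGAAGTGGAAATTTGTCGTCCGGTTGGTCTACGGCTTGATAAGTTTCTGAGTTAAA. The template is its reverse complement.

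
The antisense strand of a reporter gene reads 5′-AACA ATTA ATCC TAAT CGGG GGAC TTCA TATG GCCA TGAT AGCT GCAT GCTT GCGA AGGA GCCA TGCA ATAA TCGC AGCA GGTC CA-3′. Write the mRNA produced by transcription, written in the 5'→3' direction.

RNA polymerase reads the template 3'→5' and synthesizes mRNA 5'→3' by base-pairing (A→U, T→A, G↔C). The complement of the template is TTGTTAATTAGGATTAGCCCCCTGAAGTATACCGGTACTATCGACGTACGAACGCTTCCTCGGTACGTTATTAGCGTCGTCCAGGT; antiparallel, so 5'→3' the coding strand is TGGACCTGCTGCGATTATTGCATGGCTCCTTCGCAAGCATGCAGCTATCATGGCCATATGAAGTCCCCCGATTAGGATTAATTGTT. Replace T with U for the mRNA.

5'-UGGACCUGCUGCGAUUAUUGCAUGGCUCCUUCGCAAGCAUGCAGCUAUCAUGGCCAUAUGAAGUCCCCCGAUUAGGAUUAAUUGUU-3'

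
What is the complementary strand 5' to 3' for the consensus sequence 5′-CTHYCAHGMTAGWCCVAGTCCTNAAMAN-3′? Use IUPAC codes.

Standard pairs A↔T, G↔C; ambiguity codes pair Y↔R, M↔K, W↔W, H↔D, V↔B, N↔N. Complement (GADRGTDCKATCWGGBTCAGGANTTKTN), then reverse for 5'→3'.

5'-NTKTTNAGGACTBGGWCTAKCDTGRDAG-3'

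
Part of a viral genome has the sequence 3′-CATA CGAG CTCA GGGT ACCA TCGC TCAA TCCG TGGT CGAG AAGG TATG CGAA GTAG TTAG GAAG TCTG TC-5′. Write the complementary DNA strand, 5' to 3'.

5'-GTATGCTCGAGTCCCATGGTAGCGAGTTAGGCACCAGCTCTTCCATACGCTTCATCAATCCTTCAGACAG-3'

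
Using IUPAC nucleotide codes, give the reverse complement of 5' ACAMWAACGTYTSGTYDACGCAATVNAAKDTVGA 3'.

Standard pairs A↔T, G↔C; ambiguity codes pair Y↔R, M↔K, W↔W, S↔S, D↔H, V↔B, N↔N. Complement (TGTKWTTGCARASCARHTGCGTTABNTTMHABCT), then reverse for 5'→3'.

5'-TCBAHMTTNBATTGCGTHRACSARACGTTWKTGT-3'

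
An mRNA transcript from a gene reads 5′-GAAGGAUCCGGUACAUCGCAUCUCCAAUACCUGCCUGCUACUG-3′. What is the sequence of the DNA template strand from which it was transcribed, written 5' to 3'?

5'-CAGTAGCAGGCAGGTATTGGAGATGCGATGTACCGGATCCTTC-3'

Replace U with T to get the coding DNA strand: GAAGGATCCGGTACATCGCATCTCCAATACCTGCCTGCTACTG. The template strand is its reverse complement (complement CTTCCTAGGCCATGTAGCGTAGAGGTTATGGACGGACGATGAC, then reverse).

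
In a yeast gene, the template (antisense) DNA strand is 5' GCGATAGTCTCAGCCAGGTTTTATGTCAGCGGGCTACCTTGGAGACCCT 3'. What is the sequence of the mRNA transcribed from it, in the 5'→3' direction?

RNA polymerase reads the template 3'→5' and synthesizes mRNA 5'→3' by base-pairing (A→U, T→A, G↔C). The complement of the template is CGCTATCAGAGTCGGTCCAAAATACAGTCGCCCGATGGAACCTCTGGGA; antiparallel, so 5'→3' the coding strand is AGGGTCTCCAAGGTAGCCCGCTGACATAAAACCTGGCTGAGACTATCGC. Replace T with U for the mRNA.

5′-AGGGUCUCCAAGGUAGCCCGCUGACAUAAAACCUGGCUGAGACUAUCGC-3′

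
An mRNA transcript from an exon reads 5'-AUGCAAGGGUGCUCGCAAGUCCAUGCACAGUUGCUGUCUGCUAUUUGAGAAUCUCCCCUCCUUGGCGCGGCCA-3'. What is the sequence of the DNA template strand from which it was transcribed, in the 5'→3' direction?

Replace U with T to get the coding DNA strand: ATGCAAGGGTGCTCGCAAGTCCATGCACAGTTGCTGTCTGCTATTTGAGAATCTCCCCTCCTTGGCGCGGCCA. The template strand is its reverse complement (complement TACGTTCCCACGAGCGTTCAGGTACGTGTCAACGACAGACGATAAACTCTTAGAGGGGAGGAACCGCGCCGGT, then reverse).

5′-TGGCCGCGCCAAGGAGGGGAGATTCTCAAATAGCAGACAGCAACTGTGCATGGACTTGCGAGCACCCTTGCAT-3′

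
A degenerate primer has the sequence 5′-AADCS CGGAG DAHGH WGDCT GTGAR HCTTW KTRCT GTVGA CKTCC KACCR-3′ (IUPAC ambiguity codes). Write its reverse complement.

Standard pairs A↔T, G↔C; ambiguity codes pair R↔Y, K↔M, W↔W, S↔S, D↔H, V↔B. Complement (TTHGSGCCTCHTDCDWCHGACACTYDGAAWMAYGACABCTGMAGGMTGGY), then reverse for 5'→3'.

5'-YGGTMGGAMGTCBACAGYAMWAAGDYTCACAGHCWDCDTHCTCCGSGHTT-3'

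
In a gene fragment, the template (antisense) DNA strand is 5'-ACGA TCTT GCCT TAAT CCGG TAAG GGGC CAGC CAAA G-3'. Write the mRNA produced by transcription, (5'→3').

5'-CUUUGGCUGGCCCCUUACCGGAUUAAGGCAAGAUCGU-3'

The mRNA has the sequence of the coding strand (reverse complement of the template) with T→U. Reverse complement of ACGATCTTGCCTTAATCCGGTAAGGGGCCAGCCAAAG is CTTTGGCTGGCCCCTTACCGGATTAAGGCAAGATCGT; then T→U.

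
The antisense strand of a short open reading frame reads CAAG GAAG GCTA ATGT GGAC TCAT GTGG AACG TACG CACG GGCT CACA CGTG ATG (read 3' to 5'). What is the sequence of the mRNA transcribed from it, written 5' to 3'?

5'-GUUCCUUCCGAUUACACCUGAGUACACCUUGCAUGCGUGCCCGAGUGUGCACUAC-3'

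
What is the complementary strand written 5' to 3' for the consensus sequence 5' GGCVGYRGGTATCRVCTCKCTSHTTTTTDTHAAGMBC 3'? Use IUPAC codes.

5′-GVKCTTDAHAAAAADSAGMGAGBYGATACCYRCBGCC-3′

Standard pairs A↔T, G↔C; ambiguity codes pair R↔Y, M↔K, S↔S, B↔V, D↔H. Complement (CCGBCRYCCATAGYBGAGMGASDAAAAAHADTTCKVG), then reverse for 5'→3'.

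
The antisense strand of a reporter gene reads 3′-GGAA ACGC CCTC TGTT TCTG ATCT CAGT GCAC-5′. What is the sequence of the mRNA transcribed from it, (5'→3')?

5'-CCUUUGCGGGAGACAAAGACUAGAGUCACGUG-3'

Reading the template 3'→5' as shown, RNA polymerase pairs each base (A→U, T→A, G↔C) to build mRNA 5'→3' directly.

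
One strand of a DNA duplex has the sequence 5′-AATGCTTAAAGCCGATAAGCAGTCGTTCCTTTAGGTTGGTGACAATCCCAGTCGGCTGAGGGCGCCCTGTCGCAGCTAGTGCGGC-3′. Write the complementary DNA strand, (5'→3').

Pairing A↔T and G↔C gives TTACGAATTTCGGCTATTCGTCAGCAAGGAAATCCAACCACTGTTAGGGTCAGCCGACTCCCGCGGGACAGCGTCGATCACGCCG, running 3'→5'. Reverse for the 5'→3' convention.

5'-GCCGCACTAGCTGCGACAGGGCGCCCTCAGCCGACTGGGATTGTCACCAACCTAAAGGAACGACTGCTTATCGGCTTTAAGCATT-3'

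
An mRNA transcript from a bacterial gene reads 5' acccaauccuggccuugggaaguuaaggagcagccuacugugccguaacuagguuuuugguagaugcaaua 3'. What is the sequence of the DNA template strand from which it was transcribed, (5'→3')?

Replace U with T to get the coding DNA strand: ACCCAATCCTGGCCTTGGGAAGTTAAGGAGCAGCCTACTGTGCCGTAACTAGGTTTTTGGTAGATGCAATA. The template strand is its reverse complement (complement TGGGTTAGGACCGGAACCCTTCAATTCCTCGTCGGATGACACGGCATTGATCCAAAAACCATCTACGTTAT, then reverse).

5'-TATTGCATCTACCAAAAACCTAGTTACGGCACAGTAGGCTGCTCCTTAACTTCCCAAGGCCAGGATTGGGT-3'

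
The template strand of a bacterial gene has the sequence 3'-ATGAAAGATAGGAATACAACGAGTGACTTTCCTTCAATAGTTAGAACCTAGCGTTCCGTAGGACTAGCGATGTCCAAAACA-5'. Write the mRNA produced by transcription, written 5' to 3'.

5'-UACUUUCUAUCCUUAUGUUGCUCACUGAAAGGAAGUUAUCAAUCUUGGAUCGCAAGGCAUCCUGAUCGCUACAGGUUUUGU-3'

Reading the template 3'→5' as shown, RNA polymerase pairs each base (A→U, T→A, G↔C) to build mRNA 5'→3' directly.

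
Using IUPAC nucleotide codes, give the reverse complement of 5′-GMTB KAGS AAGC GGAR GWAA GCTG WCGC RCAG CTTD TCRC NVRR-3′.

5'-YYBNGYGAHAAGCTGYGCGWCAGCTTWCYTCCGCTTSCTMVAKC-3'

Standard pairs A↔T, G↔C; ambiguity codes pair R↔Y, M↔K, W↔W, S↔S, B↔V, D↔H, N↔N. Complement (CKAVMTCSTTCGCCTYCWTTCGACWGCGYGTCGAAHAGYGNBYY), then reverse for 5'→3'.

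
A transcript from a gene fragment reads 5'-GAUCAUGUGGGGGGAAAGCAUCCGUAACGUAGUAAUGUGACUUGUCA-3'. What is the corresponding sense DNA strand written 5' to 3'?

The coding DNA strand has the same 5'→3' sequence as the mRNA with U replaced by T.

5'-GATCATGTGGGGGGAAAGCATCCGTAACGTAGTAATGTGACTTGTCA-3'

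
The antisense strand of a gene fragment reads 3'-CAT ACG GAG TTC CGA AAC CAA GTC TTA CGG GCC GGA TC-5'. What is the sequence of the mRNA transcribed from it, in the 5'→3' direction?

5'-GUAUGCCUCAAGGCUUUGGUUCAGAAUGCCCGGCCUAG-3'

Reading the template 3'→5' as shown, RNA polymerase pairs each base (A→U, T→A, G↔C) to build mRNA 5'→3' directly.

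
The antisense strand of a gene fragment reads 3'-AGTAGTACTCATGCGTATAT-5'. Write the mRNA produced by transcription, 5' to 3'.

Reading the template 3'→5' as shown, RNA polymerase pairs each base (A→U, T→A, G↔C) to build mRNA 5'→3' directly.

5'-UCAUCAUGAGUACGCAUAUA-3'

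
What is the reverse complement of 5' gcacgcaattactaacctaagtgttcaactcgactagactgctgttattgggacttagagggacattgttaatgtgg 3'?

Reading the sequence 3'→5' and pairing each base (A↔T, G↔C) gives the reverse complement directly.

5'-CCACATTAACAATGTCCCTCTAAGTCCCAATAACAGCAGTCTAGTCGAGTTGAACACTTAGGTTAGTAATTGCGTGC-3'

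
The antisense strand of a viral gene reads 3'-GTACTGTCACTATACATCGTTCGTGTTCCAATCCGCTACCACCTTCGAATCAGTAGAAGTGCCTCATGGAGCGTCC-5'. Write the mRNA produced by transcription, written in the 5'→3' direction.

5'-CAUGACAGUGAUAUGUAGCAAGCACAAGGUUAGGCGAUGGUGGAAGCUUAGUCAUCUUCACGGAGUACCUCGCAGG-3'

Reading the template 3'→5' as shown, RNA polymerase pairs each base (A→U, T→A, G↔C) to build mRNA 5'→3' directly.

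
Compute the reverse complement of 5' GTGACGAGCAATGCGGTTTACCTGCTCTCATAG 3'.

Complement each base (A↔T, G↔C): CACTGCTCGTTACGCCAAATGGACGAGAGTATC. Then reverse.

5'-CTATGAGAGCAGGTAAACCGCATTGCTCGTCAC-3'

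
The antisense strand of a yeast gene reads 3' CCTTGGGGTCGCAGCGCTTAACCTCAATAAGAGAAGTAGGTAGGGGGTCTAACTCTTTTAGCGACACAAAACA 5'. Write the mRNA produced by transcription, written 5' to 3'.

5'-GGAACCCCAGCGUCGCGAAUUGGAGUUAUUCUCUUCAUCCAUCCCCCAGAUUGAGAAAAUCGCUGUGUUUUGU-3'

Reading the template 3'→5' as shown, RNA polymerase pairs each base (A→U, T→A, G↔C) to build mRNA 5'→3' directly.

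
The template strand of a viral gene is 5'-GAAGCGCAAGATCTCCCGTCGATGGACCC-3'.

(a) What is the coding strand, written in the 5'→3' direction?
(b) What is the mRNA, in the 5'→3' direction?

(a) 5'-GGGTCCATCGACGGGAGATCTTGCGCTTC-3'
(b) 5'-GGGUCCAUCGACGGGAGAUCUUGCGCUUC-3'

(a) The coding strand is the reverse complement of the template: complement CTTCGCGTTCTAGAGGGCAGCTACCTGGG, then reverse.
(b) mRNA has the coding-strand sequence with T→U.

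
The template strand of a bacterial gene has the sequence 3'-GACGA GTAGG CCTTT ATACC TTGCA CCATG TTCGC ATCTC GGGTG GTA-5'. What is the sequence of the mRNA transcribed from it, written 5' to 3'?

Reading the template 3'→5' as shown, RNA polymerase pairs each base (A→U, T→A, G↔C) to build mRNA 5'→3' directly.

5'-CUGCUCAUCCGGAAAUAUGGAACGUGGUACAAGCGUAGAGCCCACCAU-3'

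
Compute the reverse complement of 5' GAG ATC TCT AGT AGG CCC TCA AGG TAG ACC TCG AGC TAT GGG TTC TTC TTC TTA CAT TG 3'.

Complement each base (A↔T, G↔C): CTCTAGAGATCATCCGGGAGTTCCATCTGGAGCTCGATACCCAAGAAGAAGAATGTAAC. Then reverse.

5′-CAATGTAAGAAGAAGAACCCATAGCTCGAGGTCTACCTTGAGGGCCTACTAGAGATCTC-3′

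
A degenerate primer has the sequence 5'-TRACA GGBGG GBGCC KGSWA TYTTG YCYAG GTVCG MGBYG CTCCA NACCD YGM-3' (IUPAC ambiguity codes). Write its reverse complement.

Standard pairs A↔T, G↔C; ambiguity codes pair R↔Y, M↔K, W↔W, S↔S, B↔V, D↔H, N↔N. Complement (AYTGTCCVCCCVCGGMCSWTARAACRGRTCCABGCKCVRCGAGGTNTGGHRCK), then reverse for 5'→3'.

5'-KCRHGGTNTGGAGCRVCKCGBACCTRGRCAARATWSCMGGCVCCCVCCTGTYA-3'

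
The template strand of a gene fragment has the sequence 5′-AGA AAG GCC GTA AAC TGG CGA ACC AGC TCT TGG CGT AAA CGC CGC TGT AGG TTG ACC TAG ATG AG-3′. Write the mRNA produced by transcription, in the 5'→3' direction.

RNA polymerase reads the template 3'→5' and synthesizes mRNA 5'→3' by base-pairing (A→U, T→A, G↔C). The complement of the template is TCTTTCCGGCATTTGACCGCTTGGTCGAGAACCGCATTTGCGGCGACATCCAACTGGATCTACTC; antiparallel, so 5'→3' the coding strand is CTCATCTAGGTCAACCTACAGCGGCGTTTACGCCAAGAGCTGGTTCGCCAGTTTACGGCCTTTCT. Replace T with U for the mRNA.

5'-CUCAUCUAGGUCAACCUACAGCGGCGUUUACGCCAAGAGCUGGUUCGCCAGUUUACGGCCUUUCU-3'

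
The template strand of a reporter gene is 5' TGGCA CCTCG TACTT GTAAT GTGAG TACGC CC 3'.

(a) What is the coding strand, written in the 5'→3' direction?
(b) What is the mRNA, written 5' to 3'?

(a) 5′-GGGCGTACTCACATTACAAGTACGAGGTGCCA-3′
(b) 5'-GGGCGUACUCACAUUACAAGUACGAGGUGCCA-3'

(a) The coding strand is the reverse complement of the template: complement ACCGTGGAGCATGAACATTACACTCATGCGGG, then reverse.
(b) mRNA has the coding-strand sequence with T→U.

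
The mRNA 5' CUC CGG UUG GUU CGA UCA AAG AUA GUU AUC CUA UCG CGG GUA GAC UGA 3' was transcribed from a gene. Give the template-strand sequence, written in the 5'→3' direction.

Replace U with T to get the coding DNA strand: CTCCGGTTGGTTCGATCAAAGATAGTTATCCTATCGCGGGTAGACTGA. The template strand is its reverse complement (complement GAGGCCAACCAAGCTAGTTTCTATCAATAGGATAGCGCCCATCTGACT, then reverse).

5′-TCAGTCTACCCGCGATAGGATAACTATCTTTGATCGAACCAACCGGAG-3′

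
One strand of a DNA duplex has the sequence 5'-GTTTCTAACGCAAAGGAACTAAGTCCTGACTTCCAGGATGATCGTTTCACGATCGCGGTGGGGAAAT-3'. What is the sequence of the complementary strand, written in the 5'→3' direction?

Pairing A↔T and G↔C gives CAAAGATTGCGTTTCCTTGATTCAGGACTGAAGGTCCTACTAGCAAAGTGCTAGCGCCACCCCTTTA, running 3'→5'. Reverse for the 5'→3' convention.

5'-ATTTCCCCACCGCGATCGTGAAACGATCATCCTGGAAGTCAGGACTTAGTTCCTTTGCGTTAGAAAC-3'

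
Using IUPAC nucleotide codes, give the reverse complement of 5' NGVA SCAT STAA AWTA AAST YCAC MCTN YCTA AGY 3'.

Standard pairs A↔T, G↔C; ambiguity codes pair Y↔R, M↔K, W↔W, S↔S, V↔B, N↔N. Complement (NCBTSGTASATTTWATTTSARGTGKGANRGATTCR), then reverse for 5'→3'.

5'-RCTTAGRNAGKGTGRASTTTAWTTTASATGSTBCN-3'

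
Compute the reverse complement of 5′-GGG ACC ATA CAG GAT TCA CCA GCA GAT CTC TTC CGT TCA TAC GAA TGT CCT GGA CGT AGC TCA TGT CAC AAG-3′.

5'-CTTGTGACATGAGCTACGTCCAGGACATTCGTATGAACGGAAGAGATCTGCTGGTGAATCCTGTATGGTCCC-3'

Complement each base (A↔T, G↔C): CCCTGGTATGTCCTAAGTGGTCGTCTAGAGAAGGCAAGTATGCTTACAGGACCTGCATCGAGTACAGTGTTC. Then reverse.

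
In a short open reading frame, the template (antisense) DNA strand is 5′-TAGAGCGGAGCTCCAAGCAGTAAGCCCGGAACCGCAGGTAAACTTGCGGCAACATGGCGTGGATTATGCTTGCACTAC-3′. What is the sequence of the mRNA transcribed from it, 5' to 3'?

5'-GUAGUGCAAGCAUAAUCCACGCCAUGUUGCCGCAAGUUUACCUGCGGUUCCGGGCUUACUGCUUGGAGCUCCGCUCUA-3'

RNA polymerase reads the template 3'→5' and synthesizes mRNA 5'→3' by base-pairing (A→U, T→A, G↔C). The complement of the template is ATCTCGCCTCGAGGTTCGTCATTCGGGCCTTGGCGTCCATTTGAACGCCGTTGTACCGCACCTAATACGAACGTGATG; antiparallel, so 5'→3' the coding strand is GTAGTGCAAGCATAATCCACGCCATGTTGCCGCAAGTTTACCTGCGGTTCCGGGCTTACTGCTTGGAGCTCCGCTCTA. Replace T with U for the mRNA.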